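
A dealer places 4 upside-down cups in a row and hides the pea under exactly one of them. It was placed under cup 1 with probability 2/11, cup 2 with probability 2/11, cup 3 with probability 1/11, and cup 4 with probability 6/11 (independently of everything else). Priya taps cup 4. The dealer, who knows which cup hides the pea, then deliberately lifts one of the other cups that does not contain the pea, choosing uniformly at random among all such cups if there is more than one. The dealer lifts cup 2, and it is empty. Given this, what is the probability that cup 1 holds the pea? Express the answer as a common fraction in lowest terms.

2/7

Condition on the true location of the pea.
If it is under cup 1 (prior 2/11): the dealer has 2 equally likely choices, so probability 1/2; weight (2/11)·(1/2) = 1/11.
If it is under cup 2 (prior 2/11): the dealer opened cup 2, so this case is ruled out; weight (2/11)·0 = 0.
If it is under cup 3 (prior 1/11): the dealer has 2 equally likely choices, so probability 1/2; weight (1/11)·(1/2) = 1/22.
If it is under cup 4 (prior 6/11): the dealer has 3 equally likely choices, so probability 1/3; weight (6/11)·(1/3) = 2/11.
The weights sum to 7/22.
So P(the pea under cup 1 | the dealer opened cup 2) = (1/11) / (7/22) = 2/7.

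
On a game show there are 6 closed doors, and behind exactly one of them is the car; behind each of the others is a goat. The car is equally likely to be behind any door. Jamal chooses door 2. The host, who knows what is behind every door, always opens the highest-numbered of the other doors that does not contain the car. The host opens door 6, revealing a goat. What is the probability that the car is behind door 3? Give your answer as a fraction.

1/5

Condition on the true location of the car.
If it is behind any of doors 1, 2, 3, 4, and 5 (prior 1/6 each): door 6 is the highest-numbered option available, probability 1; weight (1/6)·1 = 1/6 each.
If it is behind door 6 (prior 1/6): the host opened door 6, so this case is ruled out; weight (1/6)·0 = 0.
The weights sum to 5/6.
So P(the car behind door 3 | the host opened door 6) = (1/6) / (5/6) = 1/5.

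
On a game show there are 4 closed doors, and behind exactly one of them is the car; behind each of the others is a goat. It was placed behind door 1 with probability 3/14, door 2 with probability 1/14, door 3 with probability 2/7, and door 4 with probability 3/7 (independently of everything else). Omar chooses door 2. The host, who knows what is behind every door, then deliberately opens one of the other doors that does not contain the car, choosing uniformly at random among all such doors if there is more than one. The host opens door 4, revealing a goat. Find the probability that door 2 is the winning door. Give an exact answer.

Condition on the true location of the car.
If it is behind door 1 (prior 3/14): the host has 2 equally likely choices, so probability 1/2; weight (3/14)·(1/2) = 3/28.
If it is behind door 2 (prior 1/14): the host has 3 equally likely choices, so probability 1/3; weight (1/14)·(1/3) = 1/42.
If it is behind door 3 (prior 2/7): the host has 2 equally likely choices, so probability 1/2; weight (2/7)·(1/2) = 1/7.
If it is behind door 4 (prior 3/7): the host opened door 4, so this case is ruled out; weight (3/7)·0 = 0.
The weights sum to 23/84.
So P(the car behind door 2 | the host opened door 4) = (1/42) / (23/84) = 2/23.

2/23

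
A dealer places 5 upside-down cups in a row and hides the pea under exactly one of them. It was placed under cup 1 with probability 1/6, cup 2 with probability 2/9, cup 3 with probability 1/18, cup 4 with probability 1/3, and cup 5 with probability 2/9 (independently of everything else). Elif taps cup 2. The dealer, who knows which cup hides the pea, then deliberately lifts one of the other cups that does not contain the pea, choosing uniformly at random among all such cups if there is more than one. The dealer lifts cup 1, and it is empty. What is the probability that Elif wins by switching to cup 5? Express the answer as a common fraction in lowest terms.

Consider each possible location of the pea in turn.
If it is under cup 1 (prior 1/6): the dealer opened cup 1, so this case is ruled out; weight (1/6)·0 = 0.
If it is under cup 2 (prior 2/9): the dealer has 4 equally likely choices, so probability 1/4; weight (2/9)·(1/4) = 1/18.
If it is under cup 3 (prior 1/18): the dealer has 3 equally likely choices, so probability 1/3; weight (1/18)·(1/3) = 1/54.
If it is under cup 4 (prior 1/3): the dealer has 3 equally likely choices, so probability 1/3; weight (1/3)·(1/3) = 1/9.
If it is under cup 5 (prior 2/9): the dealer has 3 equally likely choices, so probability 1/3; weight (2/9)·(1/3) = 2/27.
The weights sum to 7/27.
So P(the pea under cup 5 | the dealer opened cup 1) = (2/27) / (7/27) = 2/7.

2/7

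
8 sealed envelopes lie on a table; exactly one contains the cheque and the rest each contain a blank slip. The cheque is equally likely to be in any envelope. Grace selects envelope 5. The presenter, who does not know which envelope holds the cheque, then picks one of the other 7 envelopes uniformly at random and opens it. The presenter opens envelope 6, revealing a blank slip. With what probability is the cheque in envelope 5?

1/7

Consider each possible location of the cheque in turn.
If it is in any of envelopes 1, 2, 3, 4, 5, 7, and 8 (prior 1/8 each): the presenter picks envelope 6 with probability 1/7 regardless, and it is not the prize; weight (1/8)·(1/7) = 1/56 each.
If it is in envelope 6 (prior 1/8): the presenter opened envelope 6, so this case is ruled out; weight (1/8)·0 = 0.
The weights sum to 1/8.
So P(the cheque in envelope 5 | the presenter opened envelope 6) = (1/56) / (1/8) = 1/7.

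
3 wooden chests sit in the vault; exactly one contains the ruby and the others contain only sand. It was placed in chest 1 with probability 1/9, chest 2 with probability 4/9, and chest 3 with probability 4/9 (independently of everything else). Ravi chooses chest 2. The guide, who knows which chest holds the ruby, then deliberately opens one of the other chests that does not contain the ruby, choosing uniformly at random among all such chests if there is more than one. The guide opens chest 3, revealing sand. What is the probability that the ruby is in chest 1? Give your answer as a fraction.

1/3

Consider each possible location of the ruby in turn.
If it is in chest 1 (prior 1/9): the guide has no choice, probability 1; weight (1/9)·1 = 1/9.
If it is in chest 2 (prior 4/9): the guide has 2 equally likely choices, so probability 1/2; weight (4/9)·(1/2) = 2/9.
If it is in chest 3 (prior 4/9): the guide opened chest 3, so this case is ruled out; weight (4/9)·0 = 0.
The weights sum to 1/3.
So P(the ruby in chest 1 | the guide opened chest 3) = (1/9) / (1/3) = 1/3.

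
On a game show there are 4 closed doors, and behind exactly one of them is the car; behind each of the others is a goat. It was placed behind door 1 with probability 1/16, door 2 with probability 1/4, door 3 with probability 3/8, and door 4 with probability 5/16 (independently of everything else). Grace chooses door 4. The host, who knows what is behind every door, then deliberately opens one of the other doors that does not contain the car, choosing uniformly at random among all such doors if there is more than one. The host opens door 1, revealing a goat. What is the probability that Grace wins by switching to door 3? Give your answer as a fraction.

Apply Bayes' rule, conditioning on where the car actually is.
If it is behind door 1 (prior 1/16): the host opened door 1, so this case is ruled out; weight (1/16)·0 = 0.
If it is behind door 2 (prior 1/4): the host has 2 equally likely choices, so probability 1/2; weight (1/4)·(1/2) = 1/8.
If it is behind door 3 (prior 3/8): the host has 2 equally likely choices, so probability 1/2; weight (3/8)·(1/2) = 3/16.
If it is behind door 4 (prior 5/16): the host has 3 equally likely choices, so probability 1/3; weight (5/16)·(1/3) = 5/48.
The weights sum to 5/12.
So P(the car behind door 3 | the host opened door 1) = (3/16) / (5/12) = 9/20.

9/20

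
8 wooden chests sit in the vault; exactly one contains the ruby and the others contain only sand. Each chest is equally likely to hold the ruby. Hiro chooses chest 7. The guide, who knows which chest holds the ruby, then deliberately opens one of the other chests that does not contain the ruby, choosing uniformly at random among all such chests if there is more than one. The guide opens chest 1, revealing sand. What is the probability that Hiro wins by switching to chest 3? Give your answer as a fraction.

7/48

Consider each possible location of the ruby in turn.
If it is in chest 1 (prior 1/8): the guide opened chest 1, so this case is ruled out; weight (1/8)·0 = 0.
If it is in any of chests 2, 3, 4, 5, 6, and 8 (prior 1/8 each): the guide has 6 equally likely choices, so probability 1/6; weight (1/8)·(1/6) = 1/48 each.
If it is in chest 7 (prior 1/8): the guide has 7 equally likely choices, so probability 1/7; weight (1/8)·(1/7) = 1/56.
The weights sum to 1/7.
So P(the ruby in chest 3 | the guide opened chest 1) = (1/48) / (1/7) = 7/48.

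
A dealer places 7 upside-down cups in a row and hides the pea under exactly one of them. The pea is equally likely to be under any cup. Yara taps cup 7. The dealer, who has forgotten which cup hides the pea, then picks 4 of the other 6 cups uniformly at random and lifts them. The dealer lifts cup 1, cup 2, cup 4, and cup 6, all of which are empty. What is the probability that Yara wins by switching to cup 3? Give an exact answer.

1/3

Condition on the true location of the pea.
If it is under any of cups 1, 2, 4, and 6 (prior 1/7 each): that cup was opened and seen not to hold the prize — ruled out; weight (1/7)·0 = 0 each.
If it is under any of cups 3, 5, and 7 (prior 1/7 each): the dealer picks exactly this set with probability 1/15 regardless, and none is the prize; weight (1/7)·(1/15) = 1/105 each.
The weights sum to 1/35.
So P(the pea under cup 3 | the dealer opened cup 1, cup 2, cup 4, and cup 6) = (1/105) / (1/35) = 1/3.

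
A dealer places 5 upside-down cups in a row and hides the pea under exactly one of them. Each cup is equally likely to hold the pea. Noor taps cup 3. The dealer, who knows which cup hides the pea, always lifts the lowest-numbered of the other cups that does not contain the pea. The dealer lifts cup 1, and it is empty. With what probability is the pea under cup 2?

Apply Bayes' rule, conditioning on where the pea actually is.
If it is under cup 1 (prior 1/5): the dealer opened cup 1, so this case is ruled out; weight (1/5)·0 = 0.
If it is under any of cups 2, 3, 4, and 5 (prior 1/5 each): cup 1 is the lowest-numbered option available, probability 1; weight (1/5)·1 = 1/5 each.
The weights sum to 4/5.
So P(the pea under cup 2 | the dealer opened cup 1) = (1/5) / (4/5) = 1/4.

1/4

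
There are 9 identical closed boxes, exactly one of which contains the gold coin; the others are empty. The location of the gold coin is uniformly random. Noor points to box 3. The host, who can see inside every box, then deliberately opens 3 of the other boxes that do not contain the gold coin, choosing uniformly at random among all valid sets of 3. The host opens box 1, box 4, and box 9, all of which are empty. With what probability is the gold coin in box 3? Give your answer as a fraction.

Condition on the true location of the gold coin.
If it is in any of boxes 1, 4, and 9 (prior 1/9 each): that box was opened and seen not to hold the prize — ruled out; weight (1/9)·0 = 0 each.
If it is in any of boxes 2, 5, 6, 7, and 8 (prior 1/9 each): the host has 35 equally likely choices, so probability 1/35; weight (1/9)·(1/35) = 1/315 each.
If it is in box 3 (prior 1/9): the host has 56 equally likely choices, so probability 1/56; weight (1/9)·(1/56) = 1/504.
The weights sum to 1/56.
So P(the gold coin in box 3 | the host opened box 1, box 4, and box 9) = (1/504) / (1/56) = 1/9.

1/9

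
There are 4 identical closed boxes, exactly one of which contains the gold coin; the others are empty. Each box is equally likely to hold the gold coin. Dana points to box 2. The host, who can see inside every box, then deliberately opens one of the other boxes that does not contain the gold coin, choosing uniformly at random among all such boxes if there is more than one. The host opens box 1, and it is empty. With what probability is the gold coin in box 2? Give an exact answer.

Consider each possible location of the gold coin in turn.
If it is in box 1 (prior 1/4): the host opened box 1, so this case is ruled out; weight (1/4)·0 = 0.
If it is in box 2 (prior 1/4): the host has 3 equally likely choices, so probability 1/3; weight (1/4)·(1/3) = 1/12.
If it is in either of boxes 3 and 4 (prior 1/4 each): the host has 2 equally likely choices, so probability 1/2; weight (1/4)·(1/2) = 1/8 each.
The weights sum to 1/3.
So P(the gold coin in box 2 | the host opened box 1) = (1/12) / (1/3) = 1/4.

1/4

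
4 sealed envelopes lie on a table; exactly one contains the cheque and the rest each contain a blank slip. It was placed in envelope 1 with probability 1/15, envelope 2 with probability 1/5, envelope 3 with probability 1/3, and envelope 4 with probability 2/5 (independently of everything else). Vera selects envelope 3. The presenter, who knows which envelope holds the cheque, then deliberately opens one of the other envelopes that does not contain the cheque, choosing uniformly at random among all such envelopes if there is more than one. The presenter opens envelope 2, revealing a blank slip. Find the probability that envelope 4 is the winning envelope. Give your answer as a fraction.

18/31

Consider each possible location of the cheque in turn.
If it is in envelope 1 (prior 1/15): the presenter has 2 equally likely choices, so probability 1/2; weight (1/15)·(1/2) = 1/30.
If it is in envelope 2 (prior 1/5): the presenter opened envelope 2, so this case is ruled out; weight (1/5)·0 = 0.
If it is in envelope 3 (prior 1/3): the presenter has 3 equally likely choices, so probability 1/3; weight (1/3)·(1/3) = 1/9.
If it is in envelope 4 (prior 2/5): the presenter has 2 equally likely choices, so probability 1/2; weight (2/5)·(1/2) = 1/5.
The weights sum to 31/90.
So P(the cheque in envelope 4 | the presenter opened envelope 2) = (1/5) / (31/90) = 18/31.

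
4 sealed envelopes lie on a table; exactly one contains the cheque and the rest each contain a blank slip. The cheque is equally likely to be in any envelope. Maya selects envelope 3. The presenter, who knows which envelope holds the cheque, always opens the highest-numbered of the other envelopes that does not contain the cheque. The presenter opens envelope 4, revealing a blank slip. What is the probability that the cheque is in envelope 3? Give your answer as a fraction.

1/3

Consider each possible location of the cheque in turn.
If it is in any of envelopes 1, 2, and 3 (prior 1/4 each): envelope 4 is the highest-numbered option available, probability 1; weight (1/4)·1 = 1/4 each.
If it is in envelope 4 (prior 1/4): the presenter opened envelope 4, so this case is ruled out; weight (1/4)·0 = 0.
The weights sum to 3/4.
So P(the cheque in envelope 3 | the presenter opened envelope 4) = (1/4) / (3/4) = 1/3.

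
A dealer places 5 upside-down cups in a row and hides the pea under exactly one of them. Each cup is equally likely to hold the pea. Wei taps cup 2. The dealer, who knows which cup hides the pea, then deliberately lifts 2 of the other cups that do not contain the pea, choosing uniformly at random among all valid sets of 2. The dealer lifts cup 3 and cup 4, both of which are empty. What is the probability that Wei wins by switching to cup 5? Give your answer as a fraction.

2/5

Apply Bayes' rule, conditioning on where the pea actually is.
If it is under either of cups 1 and 5 (prior 1/5 each): the dealer has 3 equally likely choices, so probability 1/3; weight (1/5)·(1/3) = 1/15 each.
If it is under cup 2 (prior 1/5): the dealer has 6 equally likely choices, so probability 1/6; weight (1/5)·(1/6) = 1/30.
If it is under either of cups 3 and 4 (prior 1/5 each): that cup was opened and seen not to hold the prize — ruled out; weight (1/5)·0 = 0 each.
The weights sum to 1/6.
So P(the pea under cup 5 | the dealer opened cup 3 and cup 4) = (1/15) / (1/6) = 2/5.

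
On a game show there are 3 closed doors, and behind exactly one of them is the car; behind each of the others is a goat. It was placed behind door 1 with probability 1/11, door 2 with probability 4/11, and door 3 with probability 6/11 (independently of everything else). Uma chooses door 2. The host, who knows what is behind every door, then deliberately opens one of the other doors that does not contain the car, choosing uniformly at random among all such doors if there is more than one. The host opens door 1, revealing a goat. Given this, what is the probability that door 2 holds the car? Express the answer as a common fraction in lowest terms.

Condition on the true location of the car.
If it is behind door 1 (prior 1/11): the host opened door 1, so this case is ruled out; weight (1/11)·0 = 0.
If it is behind door 2 (prior 4/11): the host has 2 equally likely choices, so probability 1/2; weight (4/11)·(1/2) = 2/11.
If it is behind door 3 (prior 6/11): the host has no choice, probability 1; weight (6/11)·1 = 6/11.
The weights sum to 8/11.
So P(the car behind door 2 | the host opened door 1) = (2/11) / (8/11) = 1/4.

1/4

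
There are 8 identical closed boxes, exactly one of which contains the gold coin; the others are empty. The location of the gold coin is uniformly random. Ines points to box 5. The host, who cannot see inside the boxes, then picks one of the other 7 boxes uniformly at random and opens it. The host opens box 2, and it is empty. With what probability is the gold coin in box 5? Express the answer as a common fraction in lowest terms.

Because the host chose which box to open without knowing where the gold coin is, the choice is independent of the prize location. Learning that box 2 does not hold the gold coin simply rules out that one location and leaves the remaining 7 boxes still equally likely by symmetry.
So P(the gold coin in box 5) = 1/7.

1/7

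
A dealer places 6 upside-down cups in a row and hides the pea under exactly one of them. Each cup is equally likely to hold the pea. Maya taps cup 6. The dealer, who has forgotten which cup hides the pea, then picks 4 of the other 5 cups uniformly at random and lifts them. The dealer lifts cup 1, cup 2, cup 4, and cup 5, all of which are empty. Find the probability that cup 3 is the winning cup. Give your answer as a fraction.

Apply Bayes' rule, conditioning on where the pea actually is.
If it is under any of cups 1, 2, 4, and 5 (prior 1/6 each): that cup was opened and seen not to hold the prize — ruled out; weight (1/6)·0 = 0 each.
If it is under either of cups 3 and 6 (prior 1/6 each): the dealer picks exactly this set with probability 1/5 regardless, and none is the prize; weight (1/6)·(1/5) = 1/30 each.
The weights sum to 1/15.
So P(the pea under cup 3 | the dealer opened cup 1, cup 2, cup 4, and cup 5) = (1/30) / (1/15) = 1/2.

1/2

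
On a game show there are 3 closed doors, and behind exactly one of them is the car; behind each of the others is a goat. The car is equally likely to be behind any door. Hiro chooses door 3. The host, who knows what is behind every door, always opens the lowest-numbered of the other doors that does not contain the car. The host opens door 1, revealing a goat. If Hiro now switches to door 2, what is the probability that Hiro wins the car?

1/2

Consider each possible location of the car in turn.
If it is behind door 1 (prior 1/3): the host opened door 1, so this case is ruled out; weight (1/3)·0 = 0.
If it is behind either of doors 2 and 3 (prior 1/3 each): door 1 is the lowest-numbered option available, probability 1; weight (1/3)·1 = 1/3 each.
The weights sum to 2/3.
So P(the car behind door 2 | the host opened door 1) = (1/3) / (2/3) = 1/2.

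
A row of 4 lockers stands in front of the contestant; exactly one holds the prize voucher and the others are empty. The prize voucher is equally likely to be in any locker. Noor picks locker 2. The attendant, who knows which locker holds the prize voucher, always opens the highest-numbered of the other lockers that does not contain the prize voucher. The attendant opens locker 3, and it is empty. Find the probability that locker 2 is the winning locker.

0

Condition on the true location of the prize voucher.
If it is in either of lockers 1 and 2 (prior 1/4 each): the attendant would have opened locker 4 instead, probability 0; weight (1/4)·0 = 0 each.
If it is in locker 3 (prior 1/4): the attendant opened locker 3, so this case is ruled out; weight (1/4)·0 = 0.
If it is in locker 4 (prior 1/4): locker 3 is the highest-numbered option available, probability 1; weight (1/4)·1 = 1/4.
The weights sum to 1/4.
So P(the prize voucher in locker 2 | the attendant opened locker 3) = 0 / (1/4) = 0.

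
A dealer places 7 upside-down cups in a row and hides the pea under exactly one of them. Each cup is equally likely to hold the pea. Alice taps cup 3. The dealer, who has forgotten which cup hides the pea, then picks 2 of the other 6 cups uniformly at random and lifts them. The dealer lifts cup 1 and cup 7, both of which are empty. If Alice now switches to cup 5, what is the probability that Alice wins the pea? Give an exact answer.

1/5

Because the dealer chose which cups to lift without knowing where the pea is, the choice is independent of the prize location. Learning that none of the 2 opened cups holds the pea simply rules out those 2 locations and leaves the remaining 5 cups still equally likely by symmetry.
So P(the pea under cup 5) = 1/5.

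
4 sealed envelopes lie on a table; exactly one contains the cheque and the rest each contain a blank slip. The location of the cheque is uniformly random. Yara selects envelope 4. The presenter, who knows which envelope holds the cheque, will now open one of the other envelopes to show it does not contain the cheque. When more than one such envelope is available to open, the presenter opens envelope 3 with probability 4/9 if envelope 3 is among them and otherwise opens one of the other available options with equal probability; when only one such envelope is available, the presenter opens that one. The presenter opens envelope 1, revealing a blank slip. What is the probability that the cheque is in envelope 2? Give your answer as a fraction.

Condition on the true location of the cheque.
If it is in envelope 1 (prior 1/4): the presenter opened envelope 1, so this case is ruled out; weight (1/4)·0 = 0.
If it is in envelope 2 (prior 1/4): envelope 3 is available but not opened, probability 5/9; weight (1/4)·(5/9) = 5/36.
If it is in envelope 3 (prior 1/4): envelope 3 holds the prize so is unavailable; the presenter chooses uniformly among the 2 others, probability 1/2; weight (1/4)·(1/2) = 1/8.
If it is in envelope 4 (prior 1/4): envelope 3 is available but not opened; envelope 1 gets probability (1 − 4/9)/2 = 5/18; weight (1/4)·(5/18) = 5/72.
The weights sum to 1/3.
So P(the cheque in envelope 2 | the presenter opened envelope 1) = (5/36) / (1/3) = 5/12.

5/12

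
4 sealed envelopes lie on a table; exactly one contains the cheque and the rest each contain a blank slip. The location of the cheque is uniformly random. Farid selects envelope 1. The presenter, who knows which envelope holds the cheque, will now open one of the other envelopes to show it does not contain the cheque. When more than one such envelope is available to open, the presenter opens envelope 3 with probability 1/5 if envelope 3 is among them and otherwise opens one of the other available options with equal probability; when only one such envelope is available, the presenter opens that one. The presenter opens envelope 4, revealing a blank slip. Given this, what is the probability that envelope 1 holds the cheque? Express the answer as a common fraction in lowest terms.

Condition on the true location of the cheque.
If it is in envelope 1 (prior 1/4): envelope 3 is available but not opened; envelope 4 gets probability (1 − 1/5)/2 = 2/5; weight (1/4)·(2/5) = 1/10.
If it is in envelope 2 (prior 1/4): envelope 3 is available but not opened, probability 4/5; weight (1/4)·(4/5) = 1/5.
If it is in envelope 3 (prior 1/4): envelope 3 holds the prize so is unavailable; the presenter chooses uniformly among the 2 others, probability 1/2; weight (1/4)·(1/2) = 1/8.
If it is in envelope 4 (prior 1/4): the presenter opened envelope 4, so this case is ruled out; weight (1/4)·0 = 0.
The weights sum to 17/40.
So P(the cheque in envelope 1 | the presenter opened envelope 4) = (1/10) / (17/40) = 4/17.

4/17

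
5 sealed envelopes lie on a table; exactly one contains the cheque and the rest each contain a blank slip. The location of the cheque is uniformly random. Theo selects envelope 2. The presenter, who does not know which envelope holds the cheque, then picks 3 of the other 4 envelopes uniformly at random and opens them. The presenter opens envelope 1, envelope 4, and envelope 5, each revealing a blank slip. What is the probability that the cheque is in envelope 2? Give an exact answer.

1/2

Condition on the true location of the cheque.
If it is in any of envelopes 1, 4, and 5 (prior 1/5 each): that envelope was opened and seen not to hold the prize — ruled out; weight (1/5)·0 = 0 each.
If it is in either of envelopes 2 and 3 (prior 1/5 each): the presenter picks exactly this set with probability 1/4 regardless, and none is the prize; weight (1/5)·(1/4) = 1/20 each.
The weights sum to 1/10.
So P(the cheque in envelope 2 | the presenter opened envelope 1, envelope 4, and envelope 5) = (1/20) / (1/10) = 1/2.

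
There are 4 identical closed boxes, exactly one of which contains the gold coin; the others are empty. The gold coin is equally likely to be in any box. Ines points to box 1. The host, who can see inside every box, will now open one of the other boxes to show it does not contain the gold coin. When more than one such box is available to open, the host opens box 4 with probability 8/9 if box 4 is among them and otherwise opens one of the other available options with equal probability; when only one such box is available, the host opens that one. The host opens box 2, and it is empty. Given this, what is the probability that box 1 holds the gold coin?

1/12

Consider each possible location of the gold coin in turn.
If it is in box 1 (prior 1/4): box 4 is available but not opened; box 2 gets probability (1 − 8/9)/2 = 1/18; weight (1/4)·(1/18) = 1/72.
If it is in box 2 (prior 1/4): the host opened box 2, so this case is ruled out; weight (1/4)·0 = 0.
If it is in box 3 (prior 1/4): box 4 is available but not opened, probability 1/9; weight (1/4)·(1/9) = 1/36.
If it is in box 4 (prior 1/4): box 4 holds the prize so is unavailable; the host chooses uniformly among the 2 others, probability 1/2; weight (1/4)·(1/2) = 1/8.
The weights sum to 1/6.
So P(the gold coin in box 1 | the host opened box 2) = (1/72) / (1/6) = 1/12.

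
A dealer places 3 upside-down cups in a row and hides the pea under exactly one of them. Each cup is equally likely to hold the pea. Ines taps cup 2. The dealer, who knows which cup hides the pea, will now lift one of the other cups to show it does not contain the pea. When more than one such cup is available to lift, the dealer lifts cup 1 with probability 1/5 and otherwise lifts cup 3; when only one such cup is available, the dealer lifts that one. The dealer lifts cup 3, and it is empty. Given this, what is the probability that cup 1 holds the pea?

Apply Bayes' rule, conditioning on where the pea actually is.
If it is under cup 1 (prior 1/3): only cup 3 is available, probability 1; weight (1/3)·1 = 1/3.
If it is under cup 2 (prior 1/3): cup 1 is available but not opened, probability 4/5; weight (1/3)·(4/5) = 4/15.
If it is under cup 3 (prior 1/3): the dealer opened cup 3, so this case is ruled out; weight (1/3)·0 = 0.
The weights sum to 3/5.
So P(the pea under cup 1 | the dealer opened cup 3) = (1/3) / (3/5) = 5/9.

5/9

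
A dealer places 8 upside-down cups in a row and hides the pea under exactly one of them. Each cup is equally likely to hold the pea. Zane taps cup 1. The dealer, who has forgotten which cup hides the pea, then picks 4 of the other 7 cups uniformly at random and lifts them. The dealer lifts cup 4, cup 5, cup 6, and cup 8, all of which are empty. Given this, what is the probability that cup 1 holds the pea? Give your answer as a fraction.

1/4

Apply Bayes' rule, conditioning on where the pea actually is.
If it is under any of cups 1, 2, 3, and 7 (prior 1/8 each): the dealer picks exactly this set with probability 1/35 regardless, and none is the prize; weight (1/8)·(1/35) = 1/280 each.
If it is under any of cups 4, 5, 6, and 8 (prior 1/8 each): that cup was opened and seen not to hold the prize — ruled out; weight (1/8)·0 = 0 each.
The weights sum to 1/70.
So P(the pea under cup 1 | the dealer opened cup 4, cup 5, cup 6, and cup 8) = (1/280) / (1/70) = 1/4.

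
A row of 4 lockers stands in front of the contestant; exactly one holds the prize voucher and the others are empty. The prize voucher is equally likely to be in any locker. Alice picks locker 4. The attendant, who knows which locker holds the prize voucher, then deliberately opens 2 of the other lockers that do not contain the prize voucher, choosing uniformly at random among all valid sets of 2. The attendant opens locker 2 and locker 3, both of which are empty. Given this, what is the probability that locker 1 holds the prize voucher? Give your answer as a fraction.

Apply Bayes' rule, conditioning on where the prize voucher actually is.
If it is in locker 1 (prior 1/4): the attendant has no choice, probability 1; weight (1/4)·1 = 1/4.
If it is in either of lockers 2 and 3 (prior 1/4 each): that locker was opened and seen not to hold the prize — ruled out; weight (1/4)·0 = 0 each.
If it is in locker 4 (prior 1/4): the attendant has 3 equally likely choices, so probability 1/3; weight (1/4)·(1/3) = 1/12.
The weights sum to 1/3.
So P(the prize voucher in locker 1 | the attendant opened locker 2 and locker 3) = (1/4) / (1/3) = 3/4.

3/4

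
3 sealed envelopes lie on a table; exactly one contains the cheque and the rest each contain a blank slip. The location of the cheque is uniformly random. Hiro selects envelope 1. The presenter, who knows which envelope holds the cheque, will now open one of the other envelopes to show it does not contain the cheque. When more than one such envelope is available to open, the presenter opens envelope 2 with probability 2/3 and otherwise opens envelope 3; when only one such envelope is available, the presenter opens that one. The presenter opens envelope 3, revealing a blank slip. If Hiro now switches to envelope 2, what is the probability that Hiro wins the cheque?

3/4

Condition on the true location of the cheque.
If it is in envelope 1 (prior 1/3): envelope 2 is available but not opened, probability 1/3; weight (1/3)·(1/3) = 1/9.
If it is in envelope 2 (prior 1/3): only envelope 3 is available, probability 1; weight (1/3)·1 = 1/3.
If it is in envelope 3 (prior 1/3): the presenter opened envelope 3, so this case is ruled out; weight (1/3)·0 = 0.
The weights sum to 4/9.
So P(the cheque in envelope 2 | the presenter opened envelope 3) = (1/3) / (4/9) = 3/4.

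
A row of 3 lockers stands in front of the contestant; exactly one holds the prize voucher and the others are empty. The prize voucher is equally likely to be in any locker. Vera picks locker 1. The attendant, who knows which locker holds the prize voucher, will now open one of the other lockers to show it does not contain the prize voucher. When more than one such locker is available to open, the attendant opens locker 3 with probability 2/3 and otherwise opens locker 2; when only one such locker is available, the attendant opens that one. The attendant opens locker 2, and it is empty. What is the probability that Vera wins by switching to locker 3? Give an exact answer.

3/4

Consider each possible location of the prize voucher in turn.
If it is in locker 1 (prior 1/3): locker 3 is available but not opened, probability 1/3; weight (1/3)·(1/3) = 1/9.
If it is in locker 2 (prior 1/3): the attendant opened locker 2, so this case is ruled out; weight (1/3)·0 = 0.
If it is in locker 3 (prior 1/3): only locker 2 is available, probability 1; weight (1/3)·1 = 1/3.
The weights sum to 4/9.
So P(the prize voucher in locker 3 | the attendant opened locker 2) = (1/3) / (4/9) = 3/4.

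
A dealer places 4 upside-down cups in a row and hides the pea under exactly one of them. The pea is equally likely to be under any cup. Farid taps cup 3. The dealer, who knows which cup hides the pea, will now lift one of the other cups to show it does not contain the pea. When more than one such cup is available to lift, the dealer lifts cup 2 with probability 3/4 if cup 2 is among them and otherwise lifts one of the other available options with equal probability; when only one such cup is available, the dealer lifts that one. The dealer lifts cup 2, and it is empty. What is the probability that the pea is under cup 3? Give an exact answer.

1/3

Apply Bayes' rule, conditioning on where the pea actually is.
If it is under any of cups 1, 3, and 4 (prior 1/4 each): cup 2 is available, opened with probability 3/4; weight (1/4)·(3/4) = 3/16 each.
If it is under cup 2 (prior 1/4): the dealer opened cup 2, so this case is ruled out; weight (1/4)·0 = 0.
The weights sum to 9/16.
So P(the pea under cup 3 | the dealer opened cup 2) = (3/16) / (9/16) = 1/3.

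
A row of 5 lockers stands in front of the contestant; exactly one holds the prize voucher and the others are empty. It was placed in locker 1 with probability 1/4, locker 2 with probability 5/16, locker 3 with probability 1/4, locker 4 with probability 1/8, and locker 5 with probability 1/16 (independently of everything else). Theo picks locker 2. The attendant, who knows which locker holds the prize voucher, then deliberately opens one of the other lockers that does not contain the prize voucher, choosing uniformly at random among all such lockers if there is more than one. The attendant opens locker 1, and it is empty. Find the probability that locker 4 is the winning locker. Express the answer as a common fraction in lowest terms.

Consider each possible location of the prize voucher in turn.
If it is in locker 1 (prior 1/4): the attendant opened locker 1, so this case is ruled out; weight (1/4)·0 = 0.
If it is in locker 2 (prior 5/16): the attendant has 4 equally likely choices, so probability 1/4; weight (5/16)·(1/4) = 5/64.
If it is in locker 3 (prior 1/4): the attendant has 3 equally likely choices, so probability 1/3; weight (1/4)·(1/3) = 1/12.
If it is in locker 4 (prior 1/8): the attendant has 3 equally likely choices, so probability 1/3; weight (1/8)·(1/3) = 1/24.
If it is in locker 5 (prior 1/16): the attendant has 3 equally likely choices, so probability 1/3; weight (1/16)·(1/3) = 1/48.
The weights sum to 43/192.
So P(the prize voucher in locker 4 | the attendant opened locker 1) = (1/24) / (43/192) = 8/43.

8/43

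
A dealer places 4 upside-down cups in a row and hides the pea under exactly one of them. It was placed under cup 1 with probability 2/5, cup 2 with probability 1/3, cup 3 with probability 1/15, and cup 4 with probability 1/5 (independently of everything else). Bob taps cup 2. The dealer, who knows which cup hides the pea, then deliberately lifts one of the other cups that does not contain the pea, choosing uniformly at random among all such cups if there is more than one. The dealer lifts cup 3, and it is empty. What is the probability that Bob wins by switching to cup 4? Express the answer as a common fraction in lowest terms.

9/37

Condition on the true location of the pea.
If it is under cup 1 (prior 2/5): the dealer has 2 equally likely choices, so probability 1/2; weight (2/5)·(1/2) = 1/5.
If it is under cup 2 (prior 1/3): the dealer has 3 equally likely choices, so probability 1/3; weight (1/3)·(1/3) = 1/9.
If it is under cup 3 (prior 1/15): the dealer opened cup 3, so this case is ruled out; weight (1/15)·0 = 0.
If it is under cup 4 (prior 1/5): the dealer has 2 equally likely choices, so probability 1/2; weight (1/5)·(1/2) = 1/10.
The weights sum to 37/90.
So P(the pea under cup 4 | the dealer opened cup 3) = (1/10) / (37/90) = 9/37.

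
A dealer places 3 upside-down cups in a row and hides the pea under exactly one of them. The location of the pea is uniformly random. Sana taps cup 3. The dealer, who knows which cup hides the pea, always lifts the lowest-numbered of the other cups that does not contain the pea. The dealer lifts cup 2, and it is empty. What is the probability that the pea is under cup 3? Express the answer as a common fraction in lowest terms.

Consider each possible location of the pea in turn.
If it is under cup 1 (prior 1/3): cup 2 is the lowest-numbered option available, probability 1; weight (1/3)·1 = 1/3.
If it is under cup 2 (prior 1/3): the dealer opened cup 2, so this case is ruled out; weight (1/3)·0 = 0.
If it is under cup 3 (prior 1/3): the dealer would have opened cup 1 instead, probability 0; weight (1/3)·0 = 0.
The weights sum to 1/3.
So P(the pea under cup 3 | the dealer opened cup 2) = 0 / (1/3) = 0.

0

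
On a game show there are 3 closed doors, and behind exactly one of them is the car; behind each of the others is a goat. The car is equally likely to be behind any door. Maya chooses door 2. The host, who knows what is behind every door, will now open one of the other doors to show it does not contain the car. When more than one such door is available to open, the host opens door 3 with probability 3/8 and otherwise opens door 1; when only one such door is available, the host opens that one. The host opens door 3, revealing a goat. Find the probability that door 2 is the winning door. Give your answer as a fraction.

Apply Bayes' rule, conditioning on where the car actually is.
If it is behind door 1 (prior 1/3): only door 3 is available, probability 1; weight (1/3)·1 = 1/3.
If it is behind door 2 (prior 1/3): door 3 is available, opened with probability 3/8; weight (1/3)·(3/8) = 1/8.
If it is behind door 3 (prior 1/3): the host opened door 3, so this case is ruled out; weight (1/3)·0 = 0.
The weights sum to 11/24.
So P(the car behind door 2 | the host opened door 3) = (1/8) / (11/24) = 3/11.

3/11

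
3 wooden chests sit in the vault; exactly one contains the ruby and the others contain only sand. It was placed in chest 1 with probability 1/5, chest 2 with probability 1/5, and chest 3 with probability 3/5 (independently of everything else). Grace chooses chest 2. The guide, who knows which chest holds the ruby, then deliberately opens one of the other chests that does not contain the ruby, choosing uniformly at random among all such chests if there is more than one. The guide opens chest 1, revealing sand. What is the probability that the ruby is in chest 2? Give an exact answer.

Condition on the true location of the ruby.
If it is in chest 1 (prior 1/5): the guide opened chest 1, so this case is ruled out; weight (1/5)·0 = 0.
If it is in chest 2 (prior 1/5): the guide has 2 equally likely choices, so probability 1/2; weight (1/5)·(1/2) = 1/10.
If it is in chest 3 (prior 3/5): the guide has no choice, probability 1; weight (3/5)·1 = 3/5.
The weights sum to 7/10.
So P(the ruby in chest 2 | the guide opened chest 1) = (1/10) / (7/10) = 1/7.

1/7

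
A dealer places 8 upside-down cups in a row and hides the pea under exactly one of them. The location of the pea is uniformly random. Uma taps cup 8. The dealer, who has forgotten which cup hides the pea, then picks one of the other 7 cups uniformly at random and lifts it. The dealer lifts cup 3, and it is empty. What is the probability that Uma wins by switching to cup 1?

1/7

Apply Bayes' rule, conditioning on where the pea actually is.
If it is under any of cups 1, 2, 4, 5, 6, 7, and 8 (prior 1/8 each): the dealer picks cup 3 with probability 1/7 regardless, and it is not the prize; weight (1/8)·(1/7) = 1/56 each.
If it is under cup 3 (prior 1/8): the dealer opened cup 3, so this case is ruled out; weight (1/8)·0 = 0.
The weights sum to 1/8.
So P(the pea under cup 1 | the dealer opened cup 3) = (1/56) / (1/8) = 1/7.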